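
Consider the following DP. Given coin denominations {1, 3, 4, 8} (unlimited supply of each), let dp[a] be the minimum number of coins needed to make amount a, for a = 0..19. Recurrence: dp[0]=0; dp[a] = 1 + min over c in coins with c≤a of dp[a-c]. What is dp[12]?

2

 a  0  1  2  3  4  5  6  7  8  9 10 11 12 13 14 15 16 17 18 19
dp  0  1  2  1  1  2  2  2  1  2  3  2  2  3  3  3  2  3  4  3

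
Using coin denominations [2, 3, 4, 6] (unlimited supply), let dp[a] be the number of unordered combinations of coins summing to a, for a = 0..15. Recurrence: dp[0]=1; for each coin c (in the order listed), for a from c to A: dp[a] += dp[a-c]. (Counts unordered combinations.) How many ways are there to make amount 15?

after  coin     0     1     2     3     4     5     6     7     8     9    10    11    12    13    14    15
          2     1     0     1     0     1     0     1     0     1     0     1     0     1     0     1     0
          3     1     0     1     1     1     1     2     1     2     2     2     2     3     2     3     3
          4     1     0     1     1     2     1     3     2     4     3     5     4     7     5     8     7
          6     1     0     1     1     2     1     4     2     5     4     7     5    11     7    13    11

11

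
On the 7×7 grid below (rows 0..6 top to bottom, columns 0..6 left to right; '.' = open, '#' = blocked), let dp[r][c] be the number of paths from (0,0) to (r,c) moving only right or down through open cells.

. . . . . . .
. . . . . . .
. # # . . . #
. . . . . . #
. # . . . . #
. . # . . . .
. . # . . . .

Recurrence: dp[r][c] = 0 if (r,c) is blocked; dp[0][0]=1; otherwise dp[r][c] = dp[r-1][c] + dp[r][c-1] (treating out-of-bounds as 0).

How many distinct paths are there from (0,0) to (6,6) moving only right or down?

182

r\c   0   1   2   3   4   5   6
  0   1   1   1   1   1   1   1
  1   1   2   3   4   5   6   7
  2   1   0   0   4   9  15   0
  3   1   1   1   5  14  29   0
  4   1   0   1   6  20  49   0
  5   1   1   0   6  26  75  75
  6   1   2   0   6  32 107 182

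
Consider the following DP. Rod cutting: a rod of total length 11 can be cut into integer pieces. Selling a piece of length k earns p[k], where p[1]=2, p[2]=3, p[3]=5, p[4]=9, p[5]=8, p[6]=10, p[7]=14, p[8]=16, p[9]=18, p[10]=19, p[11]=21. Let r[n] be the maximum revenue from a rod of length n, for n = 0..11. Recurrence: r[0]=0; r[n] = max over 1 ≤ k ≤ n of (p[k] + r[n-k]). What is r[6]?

   n    0    1    2    3    4    5    6    7    8    9   10   11
r[n]    0    2    4    6    9   11   13   15   18   20   22   24

13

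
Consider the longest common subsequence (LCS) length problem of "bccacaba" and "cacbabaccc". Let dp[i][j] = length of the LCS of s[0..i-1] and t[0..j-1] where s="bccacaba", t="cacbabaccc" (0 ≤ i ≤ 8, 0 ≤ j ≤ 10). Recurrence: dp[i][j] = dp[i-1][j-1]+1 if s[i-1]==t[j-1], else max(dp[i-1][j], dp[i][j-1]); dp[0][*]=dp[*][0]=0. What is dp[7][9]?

   ''  c  a  c  b  a  b  a  c  c  c
''  0  0  0  0  0  0  0  0  0  0  0
 b  0  0  0  0  1  1  1  1  1  1  1
 c  0  1  1  1  1  1  1  1  2  2  2
 c  0  1  1  2  2  2  2  2  2  3  3
 a  0  1  2  2  2  3  3  3  3  3  3
 c  0  1  2  3  3  3  3  3  4  4  4
 a  0  1  2  3  3  4  4  4  4  4  4
 b  0  1  2  3  4  4  5  5  5  5  5
 a  0  1  2  3  4  5  5  6  6  6  6

5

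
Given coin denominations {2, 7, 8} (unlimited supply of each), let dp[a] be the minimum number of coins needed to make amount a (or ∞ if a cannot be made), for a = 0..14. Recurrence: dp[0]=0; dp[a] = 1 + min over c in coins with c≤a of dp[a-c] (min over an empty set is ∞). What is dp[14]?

 a  0  1  2  3  4  5  6  7  8  9 10 11 12 13 14
dp  0  -  1  -  2  -  3  1  1  2  2  3  3  4  2
(- denotes ∞ / unreachable)

2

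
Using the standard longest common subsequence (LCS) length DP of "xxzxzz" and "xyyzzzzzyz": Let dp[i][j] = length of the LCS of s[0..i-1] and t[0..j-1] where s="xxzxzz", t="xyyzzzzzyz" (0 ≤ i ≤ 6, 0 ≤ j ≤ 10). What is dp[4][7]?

2

   ''  x  y  y  z  z  z  z  z  y  z
''  0  0  0  0  0  0  0  0  0  0  0
 x  0  1  1  1  1  1  1  1  1  1  1
 x  0  1  1  1  1  1  1  1  1  1  1
 z  0  1  1  1  2  2  2  2  2  2  2
 x  0  1  1  1  2  2  2  2  2  2  2
 z  0  1  1  1  2  3  3  3  3  3  3
 z  0  1  1  1  2  3  4  4  4  4  4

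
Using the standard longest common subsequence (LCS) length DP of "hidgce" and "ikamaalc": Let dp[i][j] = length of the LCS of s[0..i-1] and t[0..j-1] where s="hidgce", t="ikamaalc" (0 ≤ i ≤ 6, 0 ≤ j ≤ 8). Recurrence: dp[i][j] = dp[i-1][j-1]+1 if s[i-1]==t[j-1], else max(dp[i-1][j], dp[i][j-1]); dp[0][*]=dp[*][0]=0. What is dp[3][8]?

1

   ''  i  k  a  m  a  a  l  c
''  0  0  0  0  0  0  0  0  0
 h  0  0  0  0  0  0  0  0  0
 i  0  1  1  1  1  1  1  1  1
 d  0  1  1  1  1  1  1  1  1
 g  0  1  1  1  1  1  1  1  1
 c  0  1  1  1  1  1  1  1  2
 e  0  1  1  1  1  1  1  1  2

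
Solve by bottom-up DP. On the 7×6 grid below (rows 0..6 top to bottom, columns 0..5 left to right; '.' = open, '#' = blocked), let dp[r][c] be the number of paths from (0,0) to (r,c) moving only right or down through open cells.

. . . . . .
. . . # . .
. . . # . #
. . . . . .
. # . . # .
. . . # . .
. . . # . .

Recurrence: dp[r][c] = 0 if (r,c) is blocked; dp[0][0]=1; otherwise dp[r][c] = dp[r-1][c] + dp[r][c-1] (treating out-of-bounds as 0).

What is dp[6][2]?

r\c   0   1   2   3   4   5
  0   1   1   1   1   1   1
  1   1   2   3   0   1   2
  2   1   3   6   0   1   0
  3   1   4  10  10  11  11
  4   1   0  10  20   0  11
  5   1   1  11   0   0  11
  6   1   2  13   0   0  11

13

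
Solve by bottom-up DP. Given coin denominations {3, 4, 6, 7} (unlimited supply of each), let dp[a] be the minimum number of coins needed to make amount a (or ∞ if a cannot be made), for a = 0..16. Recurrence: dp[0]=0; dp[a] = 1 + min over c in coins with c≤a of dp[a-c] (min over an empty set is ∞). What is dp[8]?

2

 a  0  1  2  3  4  5  6  7  8  9 10 11 12 13 14 15 16
dp  0  -  -  1  1  -  1  1  2  2  2  2  2  2  2  3  3
(- denotes ∞ / unreachable)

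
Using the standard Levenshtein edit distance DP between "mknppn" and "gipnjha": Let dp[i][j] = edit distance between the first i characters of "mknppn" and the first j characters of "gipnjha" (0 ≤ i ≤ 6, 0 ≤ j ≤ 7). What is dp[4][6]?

5

   ''  g  i  p  n  j  h  a
''  0  1  2  3  4  5  6  7
 m  1  1  2  3  4  5  6  7
 k  2  2  2  3  4  5  6  7
 n  3  3  3  3  3  4  5  6
 p  4  4  4  3  4  4  5  6
 p  5  5  5  4  4  5  5  6
 n  6  6  6  5  4  5  6  6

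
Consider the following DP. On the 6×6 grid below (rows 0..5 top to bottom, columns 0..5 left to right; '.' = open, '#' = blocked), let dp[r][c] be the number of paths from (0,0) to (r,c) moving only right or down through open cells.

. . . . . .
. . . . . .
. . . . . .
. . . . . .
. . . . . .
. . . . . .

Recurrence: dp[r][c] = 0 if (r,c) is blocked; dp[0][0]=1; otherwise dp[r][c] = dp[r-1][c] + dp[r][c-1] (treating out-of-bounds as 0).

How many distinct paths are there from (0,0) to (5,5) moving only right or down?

252

r\c   0   1   2   3   4   5
  0   1   1   1   1   1   1
  1   1   2   3   4   5   6
  2   1   3   6  10  15  21
  3   1   4  10  20  35  56
  4   1   5  15  35  70 126
  5   1   6  21  56 126 252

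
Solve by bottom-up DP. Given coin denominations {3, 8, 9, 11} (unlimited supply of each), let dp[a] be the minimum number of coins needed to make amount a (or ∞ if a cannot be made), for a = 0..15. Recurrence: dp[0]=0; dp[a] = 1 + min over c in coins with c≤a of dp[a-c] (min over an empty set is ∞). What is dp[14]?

 a  0  1  2  3  4  5  6  7  8  9 10 11 12 13 14 15
dp  0  -  -  1  -  -  2  -  1  1  -  1  2  -  2  3
(- denotes ∞ / unreachable)

2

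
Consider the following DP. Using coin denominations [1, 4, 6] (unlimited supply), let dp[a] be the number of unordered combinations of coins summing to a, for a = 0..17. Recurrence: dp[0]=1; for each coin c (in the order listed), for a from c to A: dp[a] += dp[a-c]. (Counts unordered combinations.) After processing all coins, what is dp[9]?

after  coin     0     1     2     3     4     5     6     7     8     9    10    11    12    13    14    15    16    17
          1     1     1     1     1     1     1     1     1     1     1     1     1     1     1     1     1     1     1
          4     1     1     1     1     2     2     2     2     3     3     3     3     4     4     4     4     5     5
          6     1     1     1     1     2     2     3     3     4     4     5     5     7     7     8     8    10    10

4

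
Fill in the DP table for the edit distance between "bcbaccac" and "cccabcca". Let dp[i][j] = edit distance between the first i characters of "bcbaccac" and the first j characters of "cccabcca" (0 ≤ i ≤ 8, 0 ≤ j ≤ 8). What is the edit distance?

4

   ''  c  c  c  a  b  c  c  a
''  0  1  2  3  4  5  6  7  8
 b  1  1  2  3  4  4  5  6  7
 c  2  1  1  2  3  4  4  5  6
 b  3  2  2  2  3  3  4  5  6
 a  4  3  3  3  2  3  4  5  5
 c  5  4  3  3  3  3  3  4  5
 c  6  5  4  3  4  4  3  3  4
 a  7  6  5  4  3  4  4  4  3
 c  8  7  6  5  4  4  4  4  4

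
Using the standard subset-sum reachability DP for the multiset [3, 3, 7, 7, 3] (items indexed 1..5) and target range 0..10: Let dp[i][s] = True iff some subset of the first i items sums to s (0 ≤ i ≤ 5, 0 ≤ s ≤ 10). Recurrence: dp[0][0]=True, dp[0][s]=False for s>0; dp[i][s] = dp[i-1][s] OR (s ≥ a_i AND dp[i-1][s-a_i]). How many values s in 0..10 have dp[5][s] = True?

6

i\s   0   1   2   3   4   5   6   7   8   9  10
  0   T   F   F   F   F   F   F   F   F   F   F
  1   T   F   F   T   F   F   F   F   F   F   F
  2   T   F   F   T   F   F   T   F   F   F   F
  3   T   F   F   T   F   F   T   T   F   F   T
  4   T   F   F   T   F   F   T   T   F   F   T
  5   T   F   F   T   F   F   T   T   F   T   T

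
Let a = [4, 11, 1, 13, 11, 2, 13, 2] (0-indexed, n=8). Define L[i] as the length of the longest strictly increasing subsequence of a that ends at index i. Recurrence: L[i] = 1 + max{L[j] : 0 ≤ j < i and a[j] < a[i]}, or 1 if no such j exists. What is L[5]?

   i    0    1    2    3    4    5    6    7
a[i]    4   11    1   13   11    2   13    2
L[i]    1    2    1    3    2    2    3    2

2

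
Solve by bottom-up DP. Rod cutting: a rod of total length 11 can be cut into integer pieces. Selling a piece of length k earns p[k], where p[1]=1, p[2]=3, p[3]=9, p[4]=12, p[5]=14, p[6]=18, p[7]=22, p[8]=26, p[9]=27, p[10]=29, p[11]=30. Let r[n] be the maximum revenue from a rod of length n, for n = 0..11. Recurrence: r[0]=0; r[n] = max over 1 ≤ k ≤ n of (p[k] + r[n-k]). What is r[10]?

   n    0    1    2    3    4    5    6    7    8    9   10   11
r[n]    0    1    3    9   12   14   18   22   26   27   31   35

31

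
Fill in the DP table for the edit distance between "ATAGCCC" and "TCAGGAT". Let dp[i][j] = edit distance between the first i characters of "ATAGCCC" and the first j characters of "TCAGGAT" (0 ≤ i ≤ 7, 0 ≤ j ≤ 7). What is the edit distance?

   ''  T  C  A  G  G  A  T
''  0  1  2  3  4  5  6  7
 A  1  1  2  2  3  4  5  6
 T  2  1  2  3  3  4  5  5
 A  3  2  2  2  3  4  4  5
 G  4  3  3  3  2  3  4  5
 C  5  4  3  4  3  3  4  5
 C  6  5  4  4  4  4  4  5
 C  7  6  5  5  5  5  5  5

5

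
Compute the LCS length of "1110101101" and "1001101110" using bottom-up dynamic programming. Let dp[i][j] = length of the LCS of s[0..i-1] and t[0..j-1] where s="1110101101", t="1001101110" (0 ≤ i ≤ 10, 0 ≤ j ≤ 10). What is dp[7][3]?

   ''  1  0  0  1  1  0  1  1  1  0
''  0  0  0  0  0  0  0  0  0  0  0
 1  0  1  1  1  1  1  1  1  1  1  1
 1  0  1  1  1  2  2  2  2  2  2  2
 1  0  1  1  1  2  3  3  3  3  3  3
 0  0  1  2  2  2  3  4  4  4  4  4
 1  0  1  2  2  3  3  4  5  5  5  5
 0  0  1  2  3  3  3  4  5  5  5  6
 1  0  1  2  3  4  4  4  5  6  6  6
 1  0  1  2  3  4  5  5  5  6  7  7
 0  0  1  2  3  4  5  6  6  6  7  8
 1  0  1  2  3  4  5  6  7  7  7  8

3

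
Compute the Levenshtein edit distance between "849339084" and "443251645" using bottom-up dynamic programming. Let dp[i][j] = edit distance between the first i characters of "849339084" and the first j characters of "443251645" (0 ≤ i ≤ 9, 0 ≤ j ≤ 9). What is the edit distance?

   ''  4  4  3  2  5  1  6  4  5
''  0  1  2  3  4  5  6  7  8  9
 8  1  1  2  3  4  5  6  7  8  9
 4  2  1  1  2  3  4  5  6  7  8
 9  3  2  2  2  3  4  5  6  7  8
 3  4  3  3  2  3  4  5  6  7  8
 3  5  4  4  3  3  4  5  6  7  8
 9  6  5  5  4  4  4  5  6  7  8
 0  7  6  6  5  5  5  5  6  7  8
 8  8  7  7  6  6  6  6  6  7  8
 4  9  8  7  7  7  7  7  7  6  7

7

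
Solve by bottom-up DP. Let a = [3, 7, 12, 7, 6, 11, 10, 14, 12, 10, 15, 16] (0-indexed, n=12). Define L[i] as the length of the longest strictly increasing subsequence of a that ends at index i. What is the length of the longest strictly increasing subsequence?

6

   i    0    1    2    3    4    5    6    7    8    9   10   11
a[i]    3    7   12    7    6   11   10   14   12   10   15   16
L[i]    1    2    3    2    2    3    3    4    4    3    5    6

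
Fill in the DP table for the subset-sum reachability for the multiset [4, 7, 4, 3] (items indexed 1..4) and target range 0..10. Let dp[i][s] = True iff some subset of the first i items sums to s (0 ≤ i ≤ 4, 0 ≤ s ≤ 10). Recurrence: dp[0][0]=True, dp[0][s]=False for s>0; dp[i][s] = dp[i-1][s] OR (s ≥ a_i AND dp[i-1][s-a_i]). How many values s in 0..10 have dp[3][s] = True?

4

i\s   0   1   2   3   4   5   6   7   8   9  10
  0   T   F   F   F   F   F   F   F   F   F   F
  1   T   F   F   F   T   F   F   F   F   F   F
  2   T   F   F   F   T   F   F   T   F   F   F
  3   T   F   F   F   T   F   F   T   T   F   F
  4   T   F   F   T   T   F   F   T   T   F   T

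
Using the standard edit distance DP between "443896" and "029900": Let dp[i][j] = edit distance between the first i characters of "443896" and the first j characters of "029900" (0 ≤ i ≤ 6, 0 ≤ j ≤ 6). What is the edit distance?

   ''  0  2  9  9  0  0
''  0  1  2  3  4  5  6
 4  1  1  2  3  4  5  6
 4  2  2  2  3  4  5  6
 3  3  3  3  3  4  5  6
 8  4  4  4  4  4  5  6
 9  5  5  5  4  4  5  6
 6  6  6  6  5  5  5  6

6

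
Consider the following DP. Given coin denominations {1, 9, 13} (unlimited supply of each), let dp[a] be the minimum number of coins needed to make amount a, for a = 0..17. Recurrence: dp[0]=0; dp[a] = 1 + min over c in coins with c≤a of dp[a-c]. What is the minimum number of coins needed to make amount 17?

5

 a  0  1  2  3  4  5  6  7  8  9 10 11 12 13 14 15 16 17
dp  0  1  2  3  4  5  6  7  8  1  2  3  4  1  2  3  4  5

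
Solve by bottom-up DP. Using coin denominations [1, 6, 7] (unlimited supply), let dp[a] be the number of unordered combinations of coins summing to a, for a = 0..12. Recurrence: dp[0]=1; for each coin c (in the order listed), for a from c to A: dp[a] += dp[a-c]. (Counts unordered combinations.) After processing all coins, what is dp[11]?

3

after  coin     0     1     2     3     4     5     6     7     8     9    10    11    12
          1     1     1     1     1     1     1     1     1     1     1     1     1     1
          6     1     1     1     1     1     1     2     2     2     2     2     2     3
          7     1     1     1     1     1     1     2     3     3     3     3     3     4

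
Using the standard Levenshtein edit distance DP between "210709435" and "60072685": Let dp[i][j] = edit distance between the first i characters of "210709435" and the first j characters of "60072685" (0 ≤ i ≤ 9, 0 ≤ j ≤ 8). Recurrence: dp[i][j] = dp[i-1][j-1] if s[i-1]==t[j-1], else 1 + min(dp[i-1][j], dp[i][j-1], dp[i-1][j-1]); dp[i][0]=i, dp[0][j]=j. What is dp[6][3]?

4

   ''  6  0  0  7  2  6  8  5
''  0  1  2  3  4  5  6  7  8
 2  1  1  2  3  4  4  5  6  7
 1  2  2  2  3  4  5  5  6  7
 0  3  3  2  2  3  4  5  6  7
 7  4  4  3  3  2  3  4  5  6
 0  5  5  4  3  3  3  4  5  6
 9  6  6  5  4  4  4  4  5  6
 4  7  7  6  5  5  5  5  5  6
 3  8  8  7  6  6  6  6  6  6
 5  9  9  8  7  7  7  7  7  6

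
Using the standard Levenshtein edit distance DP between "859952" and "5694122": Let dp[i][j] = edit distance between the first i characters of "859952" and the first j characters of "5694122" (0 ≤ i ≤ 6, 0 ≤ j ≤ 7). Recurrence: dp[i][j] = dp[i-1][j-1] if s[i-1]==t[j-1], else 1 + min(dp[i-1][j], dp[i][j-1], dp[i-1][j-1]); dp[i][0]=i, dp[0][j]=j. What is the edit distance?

   ''  5  6  9  4  1  2  2
''  0  1  2  3  4  5  6  7
 8  1  1  2  3  4  5  6  7
 5  2  1  2  3  4  5  6  7
 9  3  2  2  2  3  4  5  6
 9  4  3  3  2  3  4  5  6
 5  5  4  4  3  3  4  5  6
 2  6  5  5  4  4  4  4  5

5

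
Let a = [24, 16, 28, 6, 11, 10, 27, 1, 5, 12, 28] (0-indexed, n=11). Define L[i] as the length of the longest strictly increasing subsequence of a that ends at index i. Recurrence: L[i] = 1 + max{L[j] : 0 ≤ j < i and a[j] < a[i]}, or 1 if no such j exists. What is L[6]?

3

   i    0    1    2    3    4    5    6    7    8    9   10
a[i]   24   16   28    6   11   10   27    1    5   12   28
L[i]    1    1    2    1    2    2    3    1    2    3    4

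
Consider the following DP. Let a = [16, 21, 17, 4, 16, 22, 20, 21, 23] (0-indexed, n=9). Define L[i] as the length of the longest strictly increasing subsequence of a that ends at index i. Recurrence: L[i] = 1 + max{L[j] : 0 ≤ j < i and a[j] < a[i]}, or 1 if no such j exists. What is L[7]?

4

   i    0    1    2    3    4    5    6    7    8
a[i]   16   21   17    4   16   22   20   21   23
L[i]    1    2    2    1    2    3    3    4    5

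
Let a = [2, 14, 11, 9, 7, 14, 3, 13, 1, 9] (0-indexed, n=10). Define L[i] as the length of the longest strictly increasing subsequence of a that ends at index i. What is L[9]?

   i    0    1    2    3    4    5    6    7    8    9
a[i]    2   14   11    9    7   14    3   13    1    9
L[i]    1    2    2    2    2    3    2    3    1    3

3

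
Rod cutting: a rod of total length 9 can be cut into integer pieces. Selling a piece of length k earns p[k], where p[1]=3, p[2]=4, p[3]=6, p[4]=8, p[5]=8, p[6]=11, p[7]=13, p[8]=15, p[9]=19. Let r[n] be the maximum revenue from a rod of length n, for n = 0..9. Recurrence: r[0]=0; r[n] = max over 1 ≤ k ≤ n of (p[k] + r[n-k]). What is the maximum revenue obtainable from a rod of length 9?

27

   n    0    1    2    3    4    5    6    7    8    9
r[n]    0    3    6    9   12   15   18   21   24   27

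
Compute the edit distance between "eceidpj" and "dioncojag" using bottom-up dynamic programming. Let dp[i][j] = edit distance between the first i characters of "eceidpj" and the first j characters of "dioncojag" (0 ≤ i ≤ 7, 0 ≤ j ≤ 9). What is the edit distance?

8

   ''  d  i  o  n  c  o  j  a  g
''  0  1  2  3  4  5  6  7  8  9
 e  1  1  2  3  4  5  6  7  8  9
 c  2  2  2  3  4  4  5  6  7  8
 e  3  3  3  3  4  5  5  6  7  8
 i  4  4  3  4  4  5  6  6  7  8
 d  5  4  4  4  5  5  6  7  7  8
 p  6  5  5  5  5  6  6  7  8  8
 j  7  6  6  6  6  6  7  6  7  8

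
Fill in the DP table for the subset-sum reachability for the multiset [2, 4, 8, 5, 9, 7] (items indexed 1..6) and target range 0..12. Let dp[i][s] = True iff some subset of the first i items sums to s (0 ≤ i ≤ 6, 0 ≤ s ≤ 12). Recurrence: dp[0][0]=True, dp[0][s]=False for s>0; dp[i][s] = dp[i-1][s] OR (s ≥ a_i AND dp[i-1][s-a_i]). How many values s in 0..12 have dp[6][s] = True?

i\s   0   1   2   3   4   5   6   7   8   9  10  11  12
  0   T   F   F   F   F   F   F   F   F   F   F   F   F
  1   T   F   T   F   F   F   F   F   F   F   F   F   F
  2   T   F   T   F   T   F   T   F   F   F   F   F   F
  3   T   F   T   F   T   F   T   F   T   F   T   F   T
  4   T   F   T   F   T   T   T   T   T   T   T   T   T
  5   T   F   T   F   T   T   T   T   T   T   T   T   T
  6   T   F   T   F   T   T   T   T   T   T   T   T   T

11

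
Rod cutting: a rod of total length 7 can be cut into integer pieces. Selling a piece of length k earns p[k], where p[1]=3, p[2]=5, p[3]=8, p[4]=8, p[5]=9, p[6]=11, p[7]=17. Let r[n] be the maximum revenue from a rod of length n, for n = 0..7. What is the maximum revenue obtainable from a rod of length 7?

   n    0    1    2    3    4    5    6    7
r[n]    0    3    6    9   12   15   18   21

21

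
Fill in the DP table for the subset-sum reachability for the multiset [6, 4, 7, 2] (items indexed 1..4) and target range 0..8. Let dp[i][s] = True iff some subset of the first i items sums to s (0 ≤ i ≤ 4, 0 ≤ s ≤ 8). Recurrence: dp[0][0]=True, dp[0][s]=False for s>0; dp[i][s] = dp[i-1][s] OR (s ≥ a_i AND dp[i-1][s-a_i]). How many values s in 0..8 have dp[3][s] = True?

4

i\s   0   1   2   3   4   5   6   7   8
  0   T   F   F   F   F   F   F   F   F
  1   T   F   F   F   F   F   T   F   F
  2   T   F   F   F   T   F   T   F   F
  3   T   F   F   F   T   F   T   T   F
  4   T   F   T   F   T   F   T   T   T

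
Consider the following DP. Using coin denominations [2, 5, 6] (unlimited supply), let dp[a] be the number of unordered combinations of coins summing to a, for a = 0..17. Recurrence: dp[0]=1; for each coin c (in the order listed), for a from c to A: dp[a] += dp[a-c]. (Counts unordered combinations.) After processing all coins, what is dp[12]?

after  coin     0     1     2     3     4     5     6     7     8     9    10    11    12    13    14    15    16    17
          2     1     0     1     0     1     0     1     0     1     0     1     0     1     0     1     0     1     0
          5     1     0     1     0     1     1     1     1     1     1     2     1     2     1     2     2     2     2
          6     1     0     1     0     1     1     2     1     2     1     3     2     4     2     4     3     5     4

4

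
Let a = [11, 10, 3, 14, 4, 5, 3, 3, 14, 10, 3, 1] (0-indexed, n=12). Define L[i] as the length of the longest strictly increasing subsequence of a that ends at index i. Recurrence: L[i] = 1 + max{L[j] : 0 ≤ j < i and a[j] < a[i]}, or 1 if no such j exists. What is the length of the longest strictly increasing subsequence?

4

   i    0    1    2    3    4    5    6    7    8    9   10   11
a[i]   11   10    3   14    4    5    3    3   14   10    3    1
L[i]    1    1    1    2    2    3    1    1    4    4    1    1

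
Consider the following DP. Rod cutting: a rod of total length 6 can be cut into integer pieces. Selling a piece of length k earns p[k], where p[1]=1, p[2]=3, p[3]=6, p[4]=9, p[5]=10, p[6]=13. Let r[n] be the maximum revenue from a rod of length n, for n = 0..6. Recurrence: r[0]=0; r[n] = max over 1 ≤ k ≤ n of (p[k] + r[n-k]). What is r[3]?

6

   n    0    1    2    3    4    5    6
r[n]    0    1    3    6    9   10   13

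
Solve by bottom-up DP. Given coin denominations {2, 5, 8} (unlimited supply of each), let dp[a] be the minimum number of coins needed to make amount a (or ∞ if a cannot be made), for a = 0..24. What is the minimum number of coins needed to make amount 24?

 a  0  1  2  3  4  5  6  7  8  9 10 11 12 13 14 15 16 17 18 19 20 21 22 23 24
dp  0  -  1  -  2  1  3  2  1  3  2  4  3  2  4  3  2  4  3  5  4  3  5  4  3
(- denotes ∞ / unreachable)

3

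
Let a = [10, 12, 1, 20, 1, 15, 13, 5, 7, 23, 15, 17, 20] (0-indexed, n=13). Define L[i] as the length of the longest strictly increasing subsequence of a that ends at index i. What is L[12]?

   i    0    1    2    3    4    5    6    7    8    9   10   11   12
a[i]   10   12    1   20    1   15   13    5    7   23   15   17   20
L[i]    1    2    1    3    1    3    3    2    3    4    4    5    6

6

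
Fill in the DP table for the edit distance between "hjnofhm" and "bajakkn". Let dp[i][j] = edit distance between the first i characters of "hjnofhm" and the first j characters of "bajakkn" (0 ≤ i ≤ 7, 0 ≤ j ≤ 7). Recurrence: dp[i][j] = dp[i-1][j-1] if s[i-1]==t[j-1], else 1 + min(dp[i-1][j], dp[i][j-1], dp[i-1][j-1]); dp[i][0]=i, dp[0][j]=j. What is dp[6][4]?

6

   ''  b  a  j  a  k  k  n
''  0  1  2  3  4  5  6  7
 h  1  1  2  3  4  5  6  7
 j  2  2  2  2  3  4  5  6
 n  3  3  3  3  3  4  5  5
 o  4  4  4  4  4  4  5  6
 f  5  5  5  5  5  5  5  6
 h  6  6  6  6  6  6  6  6
 m  7  7  7  7  7  7  7  7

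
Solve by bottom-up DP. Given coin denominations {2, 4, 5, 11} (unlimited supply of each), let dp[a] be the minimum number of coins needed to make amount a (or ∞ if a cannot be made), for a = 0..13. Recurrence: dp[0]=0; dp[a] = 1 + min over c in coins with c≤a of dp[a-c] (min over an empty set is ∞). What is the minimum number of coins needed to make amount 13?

2

 a  0  1  2  3  4  5  6  7  8  9 10 11 12 13
dp  0  -  1  -  1  1  2  2  2  2  2  1  3  2
(- denotes ∞ / unreachable)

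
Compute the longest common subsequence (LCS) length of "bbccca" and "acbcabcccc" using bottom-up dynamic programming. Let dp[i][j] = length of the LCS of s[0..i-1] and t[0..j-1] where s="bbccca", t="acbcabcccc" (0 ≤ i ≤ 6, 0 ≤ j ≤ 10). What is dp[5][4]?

2

   ''  a  c  b  c  a  b  c  c  c  c
''  0  0  0  0  0  0  0  0  0  0  0
 b  0  0  0  1  1  1  1  1  1  1  1
 b  0  0  0  1  1  1  2  2  2  2  2
 c  0  0  1  1  2  2  2  3  3  3  3
 c  0  0  1  1  2  2  2  3  4  4  4
 c  0  0  1  1  2  2  2  3  4  5  5
 a  0  1  1  1  2  3  3  3  4  5  5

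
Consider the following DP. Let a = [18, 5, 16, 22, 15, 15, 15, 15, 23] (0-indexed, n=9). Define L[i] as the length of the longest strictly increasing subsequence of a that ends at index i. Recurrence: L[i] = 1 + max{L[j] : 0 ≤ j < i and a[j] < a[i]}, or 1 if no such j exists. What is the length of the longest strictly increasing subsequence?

   i    0    1    2    3    4    5    6    7    8
a[i]   18    5   16   22   15   15   15   15   23
L[i]    1    1    2    3    2    2    2    2    4

4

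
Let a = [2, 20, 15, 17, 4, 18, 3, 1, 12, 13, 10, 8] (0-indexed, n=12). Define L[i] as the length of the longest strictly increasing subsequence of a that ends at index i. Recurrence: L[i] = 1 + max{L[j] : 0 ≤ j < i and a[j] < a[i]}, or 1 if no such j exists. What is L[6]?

2

   i    0    1    2    3    4    5    6    7    8    9   10   11
a[i]    2   20   15   17    4   18    3    1   12   13   10    8
L[i]    1    2    2    3    2    4    2    1    3    4    3    3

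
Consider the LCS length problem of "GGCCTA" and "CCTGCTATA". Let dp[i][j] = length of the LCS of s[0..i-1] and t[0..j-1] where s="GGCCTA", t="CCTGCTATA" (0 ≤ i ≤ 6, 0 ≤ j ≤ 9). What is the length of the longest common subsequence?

4

   ''  C  C  T  G  C  T  A  T  A
''  0  0  0  0  0  0  0  0  0  0
 G  0  0  0  0  1  1  1  1  1  1
 G  0  0  0  0  1  1  1  1  1  1
 C  0  1  1  1  1  2  2  2  2  2
 C  0  1  2  2  2  2  2  2  2  2
 T  0  1  2  3  3  3  3  3  3  3
 A  0  1  2  3  3  3  3  4  4  4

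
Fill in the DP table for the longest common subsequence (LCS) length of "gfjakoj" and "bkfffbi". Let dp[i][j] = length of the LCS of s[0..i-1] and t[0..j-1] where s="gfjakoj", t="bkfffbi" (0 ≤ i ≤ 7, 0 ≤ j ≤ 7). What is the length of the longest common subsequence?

   ''  b  k  f  f  f  b  i
''  0  0  0  0  0  0  0  0
 g  0  0  0  0  0  0  0  0
 f  0  0  0  1  1  1  1  1
 j  0  0  0  1  1  1  1  1
 a  0  0  0  1  1  1  1  1
 k  0  0  1  1  1  1  1  1
 o  0  0  1  1  1  1  1  1
 j  0  0  1  1  1  1  1  1

1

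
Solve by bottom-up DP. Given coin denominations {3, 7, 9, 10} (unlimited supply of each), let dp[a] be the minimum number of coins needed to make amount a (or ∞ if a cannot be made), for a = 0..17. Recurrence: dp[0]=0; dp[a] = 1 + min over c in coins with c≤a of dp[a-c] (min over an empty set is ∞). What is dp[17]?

 a  0  1  2  3  4  5  6  7  8  9 10 11 12 13 14 15 16 17
dp  0  -  -  1  -  -  2  1  -  1  1  -  2  2  2  3  2  2
(- denotes ∞ / unreachable)

2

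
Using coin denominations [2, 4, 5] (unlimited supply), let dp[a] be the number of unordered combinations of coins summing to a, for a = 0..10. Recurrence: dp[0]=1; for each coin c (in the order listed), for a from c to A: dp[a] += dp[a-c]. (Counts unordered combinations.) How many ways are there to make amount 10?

4

after  coin     0     1     2     3     4     5     6     7     8     9    10
          2     1     0     1     0     1     0     1     0     1     0     1
          4     1     0     1     0     2     0     2     0     3     0     3
          5     1     0     1     0     2     1     2     1     3     2     4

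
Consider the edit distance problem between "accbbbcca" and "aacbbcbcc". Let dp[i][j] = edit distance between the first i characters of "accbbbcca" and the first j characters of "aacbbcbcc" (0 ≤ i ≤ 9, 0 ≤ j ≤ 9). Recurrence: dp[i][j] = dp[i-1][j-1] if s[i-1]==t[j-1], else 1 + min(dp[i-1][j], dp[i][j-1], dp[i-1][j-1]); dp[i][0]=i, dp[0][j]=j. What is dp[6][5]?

2

   ''  a  a  c  b  b  c  b  c  c
''  0  1  2  3  4  5  6  7  8  9
 a  1  0  1  2  3  4  5  6  7  8
 c  2  1  1  1  2  3  4  5  6  7
 c  3  2  2  1  2  3  3  4  5  6
 b  4  3  3  2  1  2  3  3  4  5
 b  5  4  4  3  2  1  2  3  4  5
 b  6  5  5  4  3  2  2  2  3  4
 c  7  6  6  5  4  3  2  3  2  3
 c  8  7  7  6  5  4  3  3  3  2
 a  9  8  7  7  6  5  4  4  4  3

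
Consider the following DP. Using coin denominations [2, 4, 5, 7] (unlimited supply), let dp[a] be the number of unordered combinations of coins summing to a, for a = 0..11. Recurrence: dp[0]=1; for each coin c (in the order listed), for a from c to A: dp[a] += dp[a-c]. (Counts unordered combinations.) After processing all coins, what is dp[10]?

after  coin     0     1     2     3     4     5     6     7     8     9    10    11
          2     1     0     1     0     1     0     1     0     1     0     1     0
          4     1     0     1     0     2     0     2     0     3     0     3     0
          5     1     0     1     0     2     1     2     1     3     2     4     2
          7     1     0     1     0     2     1     2     2     3     3     4     4

4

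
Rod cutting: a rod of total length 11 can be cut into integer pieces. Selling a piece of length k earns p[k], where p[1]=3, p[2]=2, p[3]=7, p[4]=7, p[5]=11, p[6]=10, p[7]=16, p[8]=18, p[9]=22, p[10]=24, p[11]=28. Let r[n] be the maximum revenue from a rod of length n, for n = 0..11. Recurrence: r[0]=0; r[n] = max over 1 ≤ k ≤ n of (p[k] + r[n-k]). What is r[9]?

   n    0    1    2    3    4    5    6    7    8    9   10   11
r[n]    0    3    6    9   12   15   18   21   24   27   30   33

27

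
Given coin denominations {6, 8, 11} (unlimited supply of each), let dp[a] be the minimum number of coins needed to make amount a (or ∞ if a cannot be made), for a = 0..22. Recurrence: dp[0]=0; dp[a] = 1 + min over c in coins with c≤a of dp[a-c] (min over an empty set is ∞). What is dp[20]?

3

 a  0  1  2  3  4  5  6  7  8  9 10 11 12 13 14 15 16 17 18 19 20 21 22
dp  0  -  -  -  -  -  1  -  1  -  -  1  2  -  2  -  2  2  3  2  3  -  2
(- denotes ∞ / unreachable)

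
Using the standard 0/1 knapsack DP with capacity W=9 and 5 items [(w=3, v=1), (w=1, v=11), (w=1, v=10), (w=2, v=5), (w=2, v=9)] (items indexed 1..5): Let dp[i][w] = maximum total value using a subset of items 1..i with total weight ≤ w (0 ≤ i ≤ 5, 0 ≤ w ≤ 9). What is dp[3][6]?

i\w   0   1   2   3   4   5   6   7   8   9
  0   0   0   0   0   0   0   0   0   0   0
  1   0   0   0   1   1   1   1   1   1   1
  2   0  11  11  11  12  12  12  12  12  12
  3   0  11  21  21  21  22  22  22  22  22
  4   0  11  21  21  26  26  26  27  27  27
  5   0  11  21  21  30  30  35  35  35  36

22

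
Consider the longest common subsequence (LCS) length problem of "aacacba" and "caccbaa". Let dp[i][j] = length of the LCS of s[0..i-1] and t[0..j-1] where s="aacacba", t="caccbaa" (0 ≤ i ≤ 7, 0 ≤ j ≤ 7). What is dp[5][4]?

3

   ''  c  a  c  c  b  a  a
''  0  0  0  0  0  0  0  0
 a  0  0  1  1  1  1  1  1
 a  0  0  1  1  1  1  2  2
 c  0  1  1  2  2  2  2  2
 a  0  1  2  2  2  2  3  3
 c  0  1  2  3  3  3  3  3
 b  0  1  2  3  3  4  4  4
 a  0  1  2  3  3  4  5  5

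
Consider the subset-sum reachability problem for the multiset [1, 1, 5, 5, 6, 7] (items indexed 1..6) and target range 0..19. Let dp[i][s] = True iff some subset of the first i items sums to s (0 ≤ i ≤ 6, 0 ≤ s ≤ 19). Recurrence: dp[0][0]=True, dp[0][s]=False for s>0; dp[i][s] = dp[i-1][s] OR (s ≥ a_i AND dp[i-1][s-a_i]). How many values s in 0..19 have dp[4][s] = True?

i\s   0   1   2   3   4   5   6   7   8   9  10  11  12  13  14  15  16  17  18  19
  0   T   F   F   F   F   F   F   F   F   F   F   F   F   F   F   F   F   F   F   F
  1   T   T   F   F   F   F   F   F   F   F   F   F   F   F   F   F   F   F   F   F
  2   T   T   T   F   F   F   F   F   F   F   F   F   F   F   F   F   F   F   F   F
  3   T   T   T   F   F   T   T   T   F   F   F   F   F   F   F   F   F   F   F   F
  4   T   T   T   F   F   T   T   T   F   F   T   T   T   F   F   F   F   F   F   F
  5   T   T   T   F   F   T   T   T   T   F   T   T   T   T   F   F   T   T   T   F
  6   T   T   T   F   F   T   T   T   T   T   T   T   T   T   T   T   T   T   T   T

9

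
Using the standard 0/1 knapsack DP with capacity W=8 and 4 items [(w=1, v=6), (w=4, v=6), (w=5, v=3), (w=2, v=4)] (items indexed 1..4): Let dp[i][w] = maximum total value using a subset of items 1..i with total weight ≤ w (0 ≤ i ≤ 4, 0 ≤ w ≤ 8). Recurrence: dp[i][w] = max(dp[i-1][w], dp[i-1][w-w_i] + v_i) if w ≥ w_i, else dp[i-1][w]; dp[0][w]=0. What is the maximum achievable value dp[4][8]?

16

i\w   0   1   2   3   4   5   6   7   8
  0   0   0   0   0   0   0   0   0   0
  1   0   6   6   6   6   6   6   6   6
  2   0   6   6   6   6  12  12  12  12
  3   0   6   6   6   6  12  12  12  12
  4   0   6   6  10  10  12  12  16  16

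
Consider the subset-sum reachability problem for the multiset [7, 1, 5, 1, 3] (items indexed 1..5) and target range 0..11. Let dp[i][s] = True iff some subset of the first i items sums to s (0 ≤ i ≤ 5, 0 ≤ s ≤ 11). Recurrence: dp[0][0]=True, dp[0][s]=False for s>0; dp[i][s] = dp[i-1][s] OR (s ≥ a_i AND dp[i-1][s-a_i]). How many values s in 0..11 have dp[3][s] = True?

6

i\s   0   1   2   3   4   5   6   7   8   9  10  11
  0   T   F   F   F   F   F   F   F   F   F   F   F
  1   T   F   F   F   F   F   F   T   F   F   F   F
  2   T   T   F   F   F   F   F   T   T   F   F   F
  3   T   T   F   F   F   T   T   T   T   F   F   F
  4   T   T   T   F   F   T   T   T   T   T   F   F
  5   T   T   T   T   T   T   T   T   T   T   T   T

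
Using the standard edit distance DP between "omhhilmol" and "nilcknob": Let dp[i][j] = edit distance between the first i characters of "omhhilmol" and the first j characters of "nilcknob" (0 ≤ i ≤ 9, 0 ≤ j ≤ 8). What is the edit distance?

8

   ''  n  i  l  c  k  n  o  b
''  0  1  2  3  4  5  6  7  8
 o  1  1  2  3  4  5  6  6  7
 m  2  2  2  3  4  5  6  7  7
 h  3  3  3  3  4  5  6  7  8
 h  4  4  4  4  4  5  6  7  8
 i  5  5  4  5  5  5  6  7  8
 l  6  6  5  4  5  6  6  7  8
 m  7  7  6  5  5  6  7  7  8
 o  8  8  7  6  6  6  7  7  8
 l  9  9  8  7  7  7  7  8  8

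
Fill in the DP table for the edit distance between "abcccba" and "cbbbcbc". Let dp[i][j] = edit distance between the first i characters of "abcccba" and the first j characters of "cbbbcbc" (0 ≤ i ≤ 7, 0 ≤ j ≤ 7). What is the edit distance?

   ''  c  b  b  b  c  b  c
''  0  1  2  3  4  5  6  7
 a  1  1  2  3  4  5  6  7
 b  2  2  1  2  3  4  5  6
 c  3  2  2  2  3  3  4  5
 c  4  3  3  3  3  3  4  4
 c  5  4  4  4  4  3  4  4
 b  6  5  4  4  4  4  3  4
 a  7  6  5  5  5  5  4  4

4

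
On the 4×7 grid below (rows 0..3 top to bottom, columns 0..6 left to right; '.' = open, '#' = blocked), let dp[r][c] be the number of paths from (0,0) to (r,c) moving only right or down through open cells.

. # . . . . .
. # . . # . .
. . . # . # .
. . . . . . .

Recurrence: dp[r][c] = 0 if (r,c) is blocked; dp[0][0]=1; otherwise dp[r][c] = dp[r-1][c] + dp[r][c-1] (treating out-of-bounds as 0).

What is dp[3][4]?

3

r\c   0   1   2   3   4   5   6
  0   1   0   0   0   0   0   0
  1   1   0   0   0   0   0   0
  2   1   1   1   0   0   0   0
  3   1   2   3   3   3   3   3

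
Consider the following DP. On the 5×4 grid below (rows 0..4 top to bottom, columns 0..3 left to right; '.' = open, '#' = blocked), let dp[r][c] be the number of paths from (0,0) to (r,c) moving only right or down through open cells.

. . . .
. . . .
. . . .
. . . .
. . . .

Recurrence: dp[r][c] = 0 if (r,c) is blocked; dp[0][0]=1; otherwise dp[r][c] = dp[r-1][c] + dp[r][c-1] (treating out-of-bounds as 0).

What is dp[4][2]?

15

r\c   0   1   2   3
  0   1   1   1   1
  1   1   2   3   4
  2   1   3   6  10
  3   1   4  10  20
  4   1   5  15  35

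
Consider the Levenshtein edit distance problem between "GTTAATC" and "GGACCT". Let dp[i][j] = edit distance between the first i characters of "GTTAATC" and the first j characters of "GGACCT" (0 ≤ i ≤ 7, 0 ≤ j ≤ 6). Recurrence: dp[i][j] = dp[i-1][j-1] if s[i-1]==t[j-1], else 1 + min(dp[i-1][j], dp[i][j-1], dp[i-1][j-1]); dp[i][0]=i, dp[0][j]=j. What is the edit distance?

   ''  G  G  A  C  C  T
''  0  1  2  3  4  5  6
 G  1  0  1  2  3  4  5
 T  2  1  1  2  3  4  4
 T  3  2  2  2  3  4  4
 A  4  3  3  2  3  4  5
 A  5  4  4  3  3  4  5
 T  6  5  5  4  4  4  4
 C  7  6  6  5  4  4  5

5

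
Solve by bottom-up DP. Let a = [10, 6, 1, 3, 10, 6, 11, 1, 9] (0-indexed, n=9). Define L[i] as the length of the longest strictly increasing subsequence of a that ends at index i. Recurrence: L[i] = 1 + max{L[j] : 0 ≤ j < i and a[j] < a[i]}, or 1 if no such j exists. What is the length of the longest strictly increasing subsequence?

   i    0    1    2    3    4    5    6    7    8
a[i]   10    6    1    3   10    6   11    1    9
L[i]    1    1    1    2    3    3    4    1    4

4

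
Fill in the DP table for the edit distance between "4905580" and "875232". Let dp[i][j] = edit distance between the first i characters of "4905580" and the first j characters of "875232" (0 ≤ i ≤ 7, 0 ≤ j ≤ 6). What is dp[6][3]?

5

   ''  8  7  5  2  3  2
''  0  1  2  3  4  5  6
 4  1  1  2  3  4  5  6
 9  2  2  2  3  4  5  6
 0  3  3  3  3  4  5  6
 5  4  4  4  3  4  5  6
 5  5  5  5  4  4  5  6
 8  6  5  6  5  5  5  6
 0  7  6  6  6  6  6  6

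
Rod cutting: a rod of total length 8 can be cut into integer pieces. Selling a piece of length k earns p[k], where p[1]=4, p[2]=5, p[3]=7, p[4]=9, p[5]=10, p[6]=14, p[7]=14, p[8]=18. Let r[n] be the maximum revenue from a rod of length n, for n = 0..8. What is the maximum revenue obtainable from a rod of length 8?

32

   n    0    1    2    3    4    5    6    7    8
r[n]    0    4    8   12   16   20   24   28   32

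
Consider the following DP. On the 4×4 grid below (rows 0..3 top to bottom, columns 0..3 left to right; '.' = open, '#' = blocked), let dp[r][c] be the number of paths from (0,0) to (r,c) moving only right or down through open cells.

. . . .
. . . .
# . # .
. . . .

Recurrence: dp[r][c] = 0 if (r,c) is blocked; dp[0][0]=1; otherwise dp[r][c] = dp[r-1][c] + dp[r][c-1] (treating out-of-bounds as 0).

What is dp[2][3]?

4

r\c   0   1   2   3
  0   1   1   1   1
  1   1   2   3   4
  2   0   2   0   4
  3   0   2   2   6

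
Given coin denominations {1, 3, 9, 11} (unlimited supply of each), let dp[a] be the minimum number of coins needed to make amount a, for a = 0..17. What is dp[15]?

3

 a  0  1  2  3  4  5  6  7  8  9 10 11 12 13 14 15 16 17
dp  0  1  2  1  2  3  2  3  4  1  2  1  2  3  2  3  4  3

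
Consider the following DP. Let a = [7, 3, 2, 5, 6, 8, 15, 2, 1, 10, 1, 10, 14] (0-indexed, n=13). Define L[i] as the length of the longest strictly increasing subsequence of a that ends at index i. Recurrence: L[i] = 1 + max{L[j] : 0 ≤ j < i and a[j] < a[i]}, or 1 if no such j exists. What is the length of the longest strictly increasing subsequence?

   i    0    1    2    3    4    5    6    7    8    9   10   11   12
a[i]    7    3    2    5    6    8   15    2    1   10    1   10   14
L[i]    1    1    1    2    3    4    5    1    1    5    1    5    6

6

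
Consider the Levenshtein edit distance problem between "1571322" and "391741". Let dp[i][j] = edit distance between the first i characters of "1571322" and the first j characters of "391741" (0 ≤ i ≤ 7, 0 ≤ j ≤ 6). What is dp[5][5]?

   ''  3  9  1  7  4  1
''  0  1  2  3  4  5  6
 1  1  1  2  2  3  4  5
 5  2  2  2  3  3  4  5
 7  3  3  3  3  3  4  5
 1  4  4  4  3  4  4  4
 3  5  4  5  4  4  5  5
 2  6  5  5  5  5  5  6
 2  7  6  6  6  6  6  6

5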